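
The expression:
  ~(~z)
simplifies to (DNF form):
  z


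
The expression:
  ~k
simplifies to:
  ~k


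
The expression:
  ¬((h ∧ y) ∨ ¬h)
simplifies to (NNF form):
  h ∧ ¬y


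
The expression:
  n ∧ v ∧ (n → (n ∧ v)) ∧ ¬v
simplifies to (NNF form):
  False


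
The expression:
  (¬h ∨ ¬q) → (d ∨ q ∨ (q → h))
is always true.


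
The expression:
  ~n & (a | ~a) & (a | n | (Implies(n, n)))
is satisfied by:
  {n: False}


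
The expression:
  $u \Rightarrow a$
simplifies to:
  $a \vee \neg u$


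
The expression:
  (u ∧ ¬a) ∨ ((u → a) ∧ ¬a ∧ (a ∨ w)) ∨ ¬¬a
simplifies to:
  a ∨ u ∨ w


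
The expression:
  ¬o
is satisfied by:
  {o: False}


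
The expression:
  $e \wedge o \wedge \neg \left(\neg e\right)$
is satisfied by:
  {e: True, o: True}


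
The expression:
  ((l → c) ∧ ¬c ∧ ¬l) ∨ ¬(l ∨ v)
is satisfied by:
  {l: False, v: False, c: False}
  {c: True, l: False, v: False}
  {v: True, l: False, c: False}


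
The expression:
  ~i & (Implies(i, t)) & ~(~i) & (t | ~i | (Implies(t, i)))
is never true.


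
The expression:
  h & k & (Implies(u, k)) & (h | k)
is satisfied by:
  {h: True, k: True}


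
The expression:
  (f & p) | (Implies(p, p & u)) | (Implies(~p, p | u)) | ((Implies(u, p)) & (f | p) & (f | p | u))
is always true.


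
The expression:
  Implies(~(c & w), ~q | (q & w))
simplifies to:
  w | ~q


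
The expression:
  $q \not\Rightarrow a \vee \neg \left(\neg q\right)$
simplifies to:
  $q$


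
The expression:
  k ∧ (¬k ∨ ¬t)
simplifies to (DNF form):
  k ∧ ¬t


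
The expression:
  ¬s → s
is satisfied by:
  {s: True}


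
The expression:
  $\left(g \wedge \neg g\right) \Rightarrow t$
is always true.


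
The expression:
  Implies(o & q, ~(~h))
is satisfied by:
  {h: True, o: False, q: False}
  {o: False, q: False, h: False}
  {q: True, h: True, o: False}
  {q: True, o: False, h: False}
  {h: True, o: True, q: False}
  {o: True, h: False, q: False}
  {q: True, o: True, h: True}


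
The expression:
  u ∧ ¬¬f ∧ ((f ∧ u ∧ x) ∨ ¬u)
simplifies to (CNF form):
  f ∧ u ∧ x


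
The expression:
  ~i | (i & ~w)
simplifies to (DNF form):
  ~i | ~w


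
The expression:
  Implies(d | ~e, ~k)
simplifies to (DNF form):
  ~k | (e & ~d)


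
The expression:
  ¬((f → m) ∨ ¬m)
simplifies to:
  False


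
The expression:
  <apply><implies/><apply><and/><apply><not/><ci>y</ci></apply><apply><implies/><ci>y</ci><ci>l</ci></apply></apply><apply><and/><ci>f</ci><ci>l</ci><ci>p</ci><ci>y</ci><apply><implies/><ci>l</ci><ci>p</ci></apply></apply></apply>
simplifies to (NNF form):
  <ci>y</ci>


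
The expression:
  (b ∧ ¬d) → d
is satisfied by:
  {d: True, b: False}
  {b: False, d: False}
  {b: True, d: True}


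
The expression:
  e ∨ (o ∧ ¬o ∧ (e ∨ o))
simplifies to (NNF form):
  e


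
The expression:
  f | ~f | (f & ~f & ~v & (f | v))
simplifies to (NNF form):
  True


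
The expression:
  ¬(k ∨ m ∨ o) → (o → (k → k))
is always true.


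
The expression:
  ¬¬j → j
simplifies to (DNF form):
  True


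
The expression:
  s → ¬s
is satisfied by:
  {s: False}


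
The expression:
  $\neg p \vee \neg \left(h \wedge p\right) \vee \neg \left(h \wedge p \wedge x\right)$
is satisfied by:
  {p: False, x: False, h: False}
  {h: True, p: False, x: False}
  {x: True, p: False, h: False}
  {h: True, x: True, p: False}
  {p: True, h: False, x: False}
  {h: True, p: True, x: False}
  {x: True, p: True, h: False}


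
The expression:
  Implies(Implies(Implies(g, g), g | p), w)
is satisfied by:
  {w: True, p: False, g: False}
  {w: True, g: True, p: False}
  {w: True, p: True, g: False}
  {w: True, g: True, p: True}
  {g: False, p: False, w: False}


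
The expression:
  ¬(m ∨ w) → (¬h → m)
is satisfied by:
  {h: True, m: True, w: True}
  {h: True, m: True, w: False}
  {h: True, w: True, m: False}
  {h: True, w: False, m: False}
  {m: True, w: True, h: False}
  {m: True, w: False, h: False}
  {w: True, m: False, h: False}


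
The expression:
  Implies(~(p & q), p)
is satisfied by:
  {p: True}


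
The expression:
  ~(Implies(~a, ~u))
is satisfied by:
  {u: True, a: False}


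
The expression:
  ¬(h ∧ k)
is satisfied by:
  {h: False, k: False}
  {k: True, h: False}
  {h: True, k: False}


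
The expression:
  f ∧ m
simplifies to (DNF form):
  f ∧ m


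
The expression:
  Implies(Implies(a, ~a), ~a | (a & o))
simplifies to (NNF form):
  True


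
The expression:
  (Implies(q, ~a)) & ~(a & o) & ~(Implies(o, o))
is never true.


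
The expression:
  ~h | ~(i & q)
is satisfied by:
  {h: False, q: False, i: False}
  {i: True, h: False, q: False}
  {q: True, h: False, i: False}
  {i: True, q: True, h: False}
  {h: True, i: False, q: False}
  {i: True, h: True, q: False}
  {q: True, h: True, i: False}


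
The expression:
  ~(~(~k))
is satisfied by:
  {k: False}


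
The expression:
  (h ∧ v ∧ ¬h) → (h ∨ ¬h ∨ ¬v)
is always true.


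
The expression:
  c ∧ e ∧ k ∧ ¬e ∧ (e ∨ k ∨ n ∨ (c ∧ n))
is never true.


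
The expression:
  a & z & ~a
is never true.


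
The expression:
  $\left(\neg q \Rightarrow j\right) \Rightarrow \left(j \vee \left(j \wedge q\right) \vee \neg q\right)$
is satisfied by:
  {j: True, q: False}
  {q: False, j: False}
  {q: True, j: True}


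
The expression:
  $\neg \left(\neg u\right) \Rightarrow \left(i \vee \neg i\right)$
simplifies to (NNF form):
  $\text{True}$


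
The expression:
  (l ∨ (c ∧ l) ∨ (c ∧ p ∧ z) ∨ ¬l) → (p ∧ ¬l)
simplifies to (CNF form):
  p ∧ ¬l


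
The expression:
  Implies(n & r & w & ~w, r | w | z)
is always true.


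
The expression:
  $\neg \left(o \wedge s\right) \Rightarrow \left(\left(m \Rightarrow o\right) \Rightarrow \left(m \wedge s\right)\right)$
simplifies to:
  $\left(m \wedge \neg o\right) \vee \left(o \wedge s\right)$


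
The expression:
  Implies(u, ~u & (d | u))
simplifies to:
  ~u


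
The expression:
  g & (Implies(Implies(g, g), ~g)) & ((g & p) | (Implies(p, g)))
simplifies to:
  False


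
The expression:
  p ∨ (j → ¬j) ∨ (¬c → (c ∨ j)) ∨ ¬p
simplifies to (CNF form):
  True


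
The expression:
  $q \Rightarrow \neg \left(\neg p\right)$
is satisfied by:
  {p: True, q: False}
  {q: False, p: False}
  {q: True, p: True}


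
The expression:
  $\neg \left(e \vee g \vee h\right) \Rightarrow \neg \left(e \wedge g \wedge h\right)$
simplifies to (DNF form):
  $\text{True}$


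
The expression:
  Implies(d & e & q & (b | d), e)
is always true.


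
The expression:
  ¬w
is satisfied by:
  {w: False}


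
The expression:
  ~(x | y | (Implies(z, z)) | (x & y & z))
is never true.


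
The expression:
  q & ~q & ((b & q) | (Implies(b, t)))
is never true.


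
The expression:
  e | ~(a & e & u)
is always true.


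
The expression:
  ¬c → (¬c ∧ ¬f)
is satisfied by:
  {c: True, f: False}
  {f: False, c: False}
  {f: True, c: True}


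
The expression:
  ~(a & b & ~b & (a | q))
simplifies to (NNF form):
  True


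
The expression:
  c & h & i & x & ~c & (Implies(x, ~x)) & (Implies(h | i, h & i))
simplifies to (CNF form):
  False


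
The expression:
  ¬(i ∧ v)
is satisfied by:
  {v: False, i: False}
  {i: True, v: False}
  {v: True, i: False}


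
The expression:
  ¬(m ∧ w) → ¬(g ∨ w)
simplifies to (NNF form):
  (m ∧ w) ∨ (¬g ∧ ¬w)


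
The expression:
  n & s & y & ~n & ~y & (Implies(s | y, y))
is never true.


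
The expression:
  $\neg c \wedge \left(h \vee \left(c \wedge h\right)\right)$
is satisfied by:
  {h: True, c: False}


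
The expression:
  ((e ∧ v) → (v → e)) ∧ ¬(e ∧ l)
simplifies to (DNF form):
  ¬e ∨ ¬l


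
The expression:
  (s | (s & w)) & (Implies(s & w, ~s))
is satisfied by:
  {s: True, w: False}


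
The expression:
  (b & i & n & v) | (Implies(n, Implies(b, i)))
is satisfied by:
  {i: True, n: False, b: False}
  {n: False, b: False, i: False}
  {i: True, b: True, n: False}
  {b: True, n: False, i: False}
  {i: True, n: True, b: False}
  {n: True, i: False, b: False}
  {i: True, b: True, n: True}


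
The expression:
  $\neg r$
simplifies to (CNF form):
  $\neg r$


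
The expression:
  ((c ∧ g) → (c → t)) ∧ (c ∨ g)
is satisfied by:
  {g: True, t: True, c: False}
  {g: True, t: False, c: False}
  {g: True, c: True, t: True}
  {c: True, t: True, g: False}
  {c: True, t: False, g: False}


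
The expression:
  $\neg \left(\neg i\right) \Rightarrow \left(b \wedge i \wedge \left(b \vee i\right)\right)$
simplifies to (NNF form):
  $b \vee \neg i$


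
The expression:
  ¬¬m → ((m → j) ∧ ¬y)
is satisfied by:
  {j: True, m: False, y: False}
  {j: False, m: False, y: False}
  {y: True, j: True, m: False}
  {y: True, j: False, m: False}
  {m: True, j: True, y: False}


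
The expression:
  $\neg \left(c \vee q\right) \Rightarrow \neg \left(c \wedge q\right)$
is always true.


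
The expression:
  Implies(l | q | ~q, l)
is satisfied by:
  {l: True}


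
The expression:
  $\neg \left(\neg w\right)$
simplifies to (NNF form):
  $w$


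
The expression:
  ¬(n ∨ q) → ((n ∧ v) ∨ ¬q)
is always true.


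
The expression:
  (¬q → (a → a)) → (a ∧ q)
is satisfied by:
  {a: True, q: True}


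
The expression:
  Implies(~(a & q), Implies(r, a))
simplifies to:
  a | ~r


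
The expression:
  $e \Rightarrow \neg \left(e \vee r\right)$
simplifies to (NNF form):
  $\neg e$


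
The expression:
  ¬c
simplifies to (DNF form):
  ¬c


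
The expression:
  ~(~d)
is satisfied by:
  {d: True}


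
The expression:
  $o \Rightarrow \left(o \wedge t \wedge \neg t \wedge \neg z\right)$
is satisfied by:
  {o: False}


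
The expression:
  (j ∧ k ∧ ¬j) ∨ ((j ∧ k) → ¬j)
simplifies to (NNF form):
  ¬j ∨ ¬k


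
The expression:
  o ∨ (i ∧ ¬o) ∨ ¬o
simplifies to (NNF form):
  True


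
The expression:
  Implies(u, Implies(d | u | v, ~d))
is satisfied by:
  {u: False, d: False}
  {d: True, u: False}
  {u: True, d: False}


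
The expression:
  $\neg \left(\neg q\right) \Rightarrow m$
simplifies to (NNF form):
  $m \vee \neg q$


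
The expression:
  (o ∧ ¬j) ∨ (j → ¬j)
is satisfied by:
  {j: False}


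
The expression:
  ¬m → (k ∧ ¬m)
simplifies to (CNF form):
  k ∨ m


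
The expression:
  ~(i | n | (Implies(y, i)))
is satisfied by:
  {y: True, n: False, i: False}


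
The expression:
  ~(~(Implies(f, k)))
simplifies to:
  k | ~f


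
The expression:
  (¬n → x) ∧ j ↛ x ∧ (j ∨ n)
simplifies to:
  j ∧ n ∧ ¬x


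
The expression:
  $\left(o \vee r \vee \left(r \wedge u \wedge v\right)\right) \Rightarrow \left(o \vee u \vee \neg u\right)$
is always true.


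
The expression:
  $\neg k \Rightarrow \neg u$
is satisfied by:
  {k: True, u: False}
  {u: False, k: False}
  {u: True, k: True}


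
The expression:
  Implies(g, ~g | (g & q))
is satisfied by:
  {q: True, g: False}
  {g: False, q: False}
  {g: True, q: True}


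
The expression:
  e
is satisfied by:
  {e: True}


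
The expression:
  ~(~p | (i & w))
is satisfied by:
  {p: True, w: False, i: False}
  {p: True, i: True, w: False}
  {p: True, w: True, i: False}


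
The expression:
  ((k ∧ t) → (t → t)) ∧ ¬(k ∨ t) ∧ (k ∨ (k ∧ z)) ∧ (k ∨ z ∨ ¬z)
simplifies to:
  False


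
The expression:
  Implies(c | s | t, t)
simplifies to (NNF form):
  t | (~c & ~s)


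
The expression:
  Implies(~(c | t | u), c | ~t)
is always true.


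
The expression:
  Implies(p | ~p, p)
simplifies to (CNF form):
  p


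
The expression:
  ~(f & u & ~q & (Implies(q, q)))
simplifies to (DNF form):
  q | ~f | ~u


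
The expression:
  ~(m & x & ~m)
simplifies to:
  True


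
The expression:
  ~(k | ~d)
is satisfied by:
  {d: True, k: False}


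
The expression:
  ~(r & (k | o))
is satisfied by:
  {o: False, r: False, k: False}
  {k: True, o: False, r: False}
  {o: True, k: False, r: False}
  {k: True, o: True, r: False}
  {r: True, k: False, o: False}


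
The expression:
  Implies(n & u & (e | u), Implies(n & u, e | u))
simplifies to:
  True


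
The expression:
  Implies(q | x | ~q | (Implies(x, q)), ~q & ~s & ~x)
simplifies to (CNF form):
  ~q & ~s & ~x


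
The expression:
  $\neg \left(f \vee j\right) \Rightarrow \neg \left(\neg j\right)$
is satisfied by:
  {f: True, j: True}
  {f: True, j: False}
  {j: True, f: False}


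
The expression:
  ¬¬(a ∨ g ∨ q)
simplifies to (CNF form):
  a ∨ g ∨ q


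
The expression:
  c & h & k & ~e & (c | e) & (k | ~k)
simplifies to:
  c & h & k & ~e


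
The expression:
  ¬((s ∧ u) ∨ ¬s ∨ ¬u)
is never true.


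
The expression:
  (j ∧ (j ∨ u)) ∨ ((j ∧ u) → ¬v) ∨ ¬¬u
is always true.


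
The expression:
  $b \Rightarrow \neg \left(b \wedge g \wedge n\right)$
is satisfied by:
  {g: False, n: False, b: False}
  {b: True, g: False, n: False}
  {n: True, g: False, b: False}
  {b: True, n: True, g: False}
  {g: True, b: False, n: False}
  {b: True, g: True, n: False}
  {n: True, g: True, b: False}


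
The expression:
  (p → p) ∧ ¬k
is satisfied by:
  {k: False}


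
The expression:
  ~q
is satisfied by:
  {q: False}


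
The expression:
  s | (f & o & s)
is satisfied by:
  {s: True}


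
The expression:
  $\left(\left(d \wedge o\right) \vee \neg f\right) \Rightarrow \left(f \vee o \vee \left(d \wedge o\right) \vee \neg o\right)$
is always true.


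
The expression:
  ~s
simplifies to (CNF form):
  ~s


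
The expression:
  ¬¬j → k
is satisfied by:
  {k: True, j: False}
  {j: False, k: False}
  {j: True, k: True}


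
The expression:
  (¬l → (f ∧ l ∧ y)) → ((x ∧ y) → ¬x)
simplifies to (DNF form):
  ¬l ∨ ¬x ∨ ¬y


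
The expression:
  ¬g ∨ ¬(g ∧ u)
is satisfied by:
  {g: False, u: False}
  {u: True, g: False}
  {g: True, u: False}


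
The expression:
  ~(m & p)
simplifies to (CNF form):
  ~m | ~p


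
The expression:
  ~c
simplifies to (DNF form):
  ~c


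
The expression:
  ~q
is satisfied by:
  {q: False}


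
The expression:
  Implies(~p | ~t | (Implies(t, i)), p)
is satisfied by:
  {p: True}


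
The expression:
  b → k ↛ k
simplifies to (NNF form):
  ¬b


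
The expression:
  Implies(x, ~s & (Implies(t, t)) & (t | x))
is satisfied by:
  {s: False, x: False}
  {x: True, s: False}
  {s: True, x: False}


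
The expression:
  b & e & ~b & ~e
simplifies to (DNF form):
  False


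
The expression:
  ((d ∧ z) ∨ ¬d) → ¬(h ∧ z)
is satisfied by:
  {h: False, z: False}
  {z: True, h: False}
  {h: True, z: False}


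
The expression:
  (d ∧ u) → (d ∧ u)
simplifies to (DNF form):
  True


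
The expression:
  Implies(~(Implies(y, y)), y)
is always true.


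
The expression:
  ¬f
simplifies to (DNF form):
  ¬f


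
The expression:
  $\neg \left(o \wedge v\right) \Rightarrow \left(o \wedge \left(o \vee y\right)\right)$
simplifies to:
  $o$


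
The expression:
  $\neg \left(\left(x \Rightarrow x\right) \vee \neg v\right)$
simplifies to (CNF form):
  $\text{False}$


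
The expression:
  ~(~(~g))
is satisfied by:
  {g: False}


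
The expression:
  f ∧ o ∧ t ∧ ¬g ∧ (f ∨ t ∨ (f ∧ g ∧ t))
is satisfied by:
  {t: True, f: True, o: True, g: False}


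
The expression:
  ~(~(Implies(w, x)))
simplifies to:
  x | ~w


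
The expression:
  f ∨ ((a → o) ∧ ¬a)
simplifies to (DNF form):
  f ∨ ¬a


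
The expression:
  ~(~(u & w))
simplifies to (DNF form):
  u & w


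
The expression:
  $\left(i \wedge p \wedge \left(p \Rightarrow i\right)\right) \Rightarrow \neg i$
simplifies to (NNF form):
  $\neg i \vee \neg p$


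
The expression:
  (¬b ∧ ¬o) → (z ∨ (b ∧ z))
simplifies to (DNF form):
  b ∨ o ∨ z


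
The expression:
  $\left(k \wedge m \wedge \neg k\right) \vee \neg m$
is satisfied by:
  {m: False}


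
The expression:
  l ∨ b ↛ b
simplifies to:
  l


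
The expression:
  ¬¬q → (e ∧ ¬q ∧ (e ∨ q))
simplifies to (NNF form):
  ¬q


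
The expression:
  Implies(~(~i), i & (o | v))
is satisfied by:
  {o: True, v: True, i: False}
  {o: True, v: False, i: False}
  {v: True, o: False, i: False}
  {o: False, v: False, i: False}
  {i: True, o: True, v: True}
  {i: True, o: True, v: False}
  {i: True, v: True, o: False}


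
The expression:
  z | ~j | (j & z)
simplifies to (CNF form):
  z | ~j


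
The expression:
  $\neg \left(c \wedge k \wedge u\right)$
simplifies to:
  $\neg c \vee \neg k \vee \neg u$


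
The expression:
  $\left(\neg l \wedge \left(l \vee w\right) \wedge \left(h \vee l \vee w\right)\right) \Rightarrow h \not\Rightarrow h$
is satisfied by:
  {l: True, w: False}
  {w: False, l: False}
  {w: True, l: True}


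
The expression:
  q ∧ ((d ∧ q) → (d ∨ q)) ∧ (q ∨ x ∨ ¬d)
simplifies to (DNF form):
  q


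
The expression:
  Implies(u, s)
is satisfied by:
  {s: True, u: False}
  {u: False, s: False}
  {u: True, s: True}


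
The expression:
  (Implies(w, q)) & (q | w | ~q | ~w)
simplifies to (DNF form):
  q | ~w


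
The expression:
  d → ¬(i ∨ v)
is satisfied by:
  {i: False, d: False, v: False}
  {v: True, i: False, d: False}
  {i: True, v: False, d: False}
  {v: True, i: True, d: False}
  {d: True, v: False, i: False}


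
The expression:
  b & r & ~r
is never true.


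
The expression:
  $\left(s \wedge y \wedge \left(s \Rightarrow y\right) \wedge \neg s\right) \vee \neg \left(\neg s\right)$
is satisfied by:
  {s: True}


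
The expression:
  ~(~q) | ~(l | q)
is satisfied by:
  {q: True, l: False}
  {l: False, q: False}
  {l: True, q: True}


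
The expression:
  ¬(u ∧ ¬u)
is always true.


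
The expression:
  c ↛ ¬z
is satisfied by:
  {c: True, z: True}


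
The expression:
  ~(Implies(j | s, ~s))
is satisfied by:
  {s: True}


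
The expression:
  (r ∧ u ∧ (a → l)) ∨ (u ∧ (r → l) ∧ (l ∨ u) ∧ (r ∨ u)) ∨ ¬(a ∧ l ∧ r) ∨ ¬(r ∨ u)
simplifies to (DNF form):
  u ∨ ¬a ∨ ¬l ∨ ¬r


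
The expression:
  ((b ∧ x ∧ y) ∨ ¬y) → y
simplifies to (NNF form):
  y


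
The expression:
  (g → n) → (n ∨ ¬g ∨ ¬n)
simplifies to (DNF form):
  True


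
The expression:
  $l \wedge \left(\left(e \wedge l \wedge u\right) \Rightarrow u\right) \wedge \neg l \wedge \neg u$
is never true.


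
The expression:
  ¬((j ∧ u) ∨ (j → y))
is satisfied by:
  {j: True, u: False, y: False}


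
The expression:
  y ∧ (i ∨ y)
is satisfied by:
  {y: True}


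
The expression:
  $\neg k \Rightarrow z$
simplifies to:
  $k \vee z$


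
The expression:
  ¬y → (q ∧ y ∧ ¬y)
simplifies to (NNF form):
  y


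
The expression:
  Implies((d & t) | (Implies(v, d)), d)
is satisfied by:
  {d: True, v: True}
  {d: True, v: False}
  {v: True, d: False}


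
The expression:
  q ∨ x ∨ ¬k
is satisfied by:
  {x: True, q: True, k: False}
  {x: True, k: False, q: False}
  {q: True, k: False, x: False}
  {q: False, k: False, x: False}
  {x: True, q: True, k: True}
  {x: True, k: True, q: False}
  {q: True, k: True, x: False}


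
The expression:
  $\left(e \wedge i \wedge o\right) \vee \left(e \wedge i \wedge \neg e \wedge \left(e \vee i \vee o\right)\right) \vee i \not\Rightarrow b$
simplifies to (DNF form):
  $\left(i \wedge \neg b\right) \vee \left(e \wedge i \wedge o\right) \vee \left(e \wedge i \wedge \neg b\right) \vee \left(i \wedge o \wedge \neg b\right)$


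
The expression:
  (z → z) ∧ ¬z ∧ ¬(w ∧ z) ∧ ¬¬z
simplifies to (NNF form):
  False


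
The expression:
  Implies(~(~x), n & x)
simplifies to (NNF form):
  n | ~x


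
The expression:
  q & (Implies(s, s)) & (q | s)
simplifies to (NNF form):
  q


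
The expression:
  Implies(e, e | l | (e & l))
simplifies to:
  True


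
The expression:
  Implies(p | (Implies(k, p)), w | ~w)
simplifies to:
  True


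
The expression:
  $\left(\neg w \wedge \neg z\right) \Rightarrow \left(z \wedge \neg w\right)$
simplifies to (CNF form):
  $w \vee z$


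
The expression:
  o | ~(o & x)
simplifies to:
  True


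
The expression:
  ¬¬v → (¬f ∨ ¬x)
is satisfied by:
  {v: False, x: False, f: False}
  {f: True, v: False, x: False}
  {x: True, v: False, f: False}
  {f: True, x: True, v: False}
  {v: True, f: False, x: False}
  {f: True, v: True, x: False}
  {x: True, v: True, f: False}


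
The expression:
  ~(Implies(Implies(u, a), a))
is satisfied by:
  {u: False, a: False}


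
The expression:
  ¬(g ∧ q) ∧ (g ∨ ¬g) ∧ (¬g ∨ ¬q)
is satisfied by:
  {g: False, q: False}
  {q: True, g: False}
  {g: True, q: False}


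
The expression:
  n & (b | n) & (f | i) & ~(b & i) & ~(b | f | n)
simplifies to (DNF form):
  False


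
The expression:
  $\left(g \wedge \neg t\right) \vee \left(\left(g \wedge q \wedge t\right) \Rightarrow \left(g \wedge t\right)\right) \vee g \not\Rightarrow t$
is always true.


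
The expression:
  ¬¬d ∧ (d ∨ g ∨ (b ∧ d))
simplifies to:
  d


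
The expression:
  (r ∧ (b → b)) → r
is always true.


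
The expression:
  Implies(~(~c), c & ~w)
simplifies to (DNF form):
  ~c | ~w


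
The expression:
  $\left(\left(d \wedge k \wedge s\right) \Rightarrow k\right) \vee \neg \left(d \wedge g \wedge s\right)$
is always true.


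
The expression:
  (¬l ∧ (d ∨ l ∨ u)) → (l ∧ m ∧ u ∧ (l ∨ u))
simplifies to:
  l ∨ (¬d ∧ ¬u)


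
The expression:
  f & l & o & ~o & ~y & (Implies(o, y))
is never true.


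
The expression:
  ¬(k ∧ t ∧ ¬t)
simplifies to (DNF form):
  True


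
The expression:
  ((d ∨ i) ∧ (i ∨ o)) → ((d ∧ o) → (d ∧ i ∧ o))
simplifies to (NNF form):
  i ∨ ¬d ∨ ¬o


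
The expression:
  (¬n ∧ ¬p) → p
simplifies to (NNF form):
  n ∨ p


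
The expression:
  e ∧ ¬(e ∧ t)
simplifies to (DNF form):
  e ∧ ¬t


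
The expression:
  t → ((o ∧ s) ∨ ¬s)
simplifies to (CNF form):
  o ∨ ¬s ∨ ¬t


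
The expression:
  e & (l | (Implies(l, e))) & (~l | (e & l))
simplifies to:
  e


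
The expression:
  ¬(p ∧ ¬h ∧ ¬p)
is always true.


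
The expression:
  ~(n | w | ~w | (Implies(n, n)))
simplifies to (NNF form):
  False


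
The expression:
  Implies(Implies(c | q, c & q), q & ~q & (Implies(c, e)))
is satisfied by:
  {q: True, c: False}
  {c: True, q: False}


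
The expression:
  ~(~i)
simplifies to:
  i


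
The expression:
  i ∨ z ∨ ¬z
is always true.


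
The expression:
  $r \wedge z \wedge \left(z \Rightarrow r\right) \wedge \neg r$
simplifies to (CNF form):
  $\text{False}$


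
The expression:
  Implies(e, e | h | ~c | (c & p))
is always true.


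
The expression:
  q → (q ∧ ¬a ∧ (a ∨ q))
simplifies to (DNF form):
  ¬a ∨ ¬q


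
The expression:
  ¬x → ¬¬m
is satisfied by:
  {x: True, m: True}
  {x: True, m: False}
  {m: True, x: False}


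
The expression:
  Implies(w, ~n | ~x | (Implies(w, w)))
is always true.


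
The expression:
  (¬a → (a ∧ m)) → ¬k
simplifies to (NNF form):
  ¬a ∨ ¬k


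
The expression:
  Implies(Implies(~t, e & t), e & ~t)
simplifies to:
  ~t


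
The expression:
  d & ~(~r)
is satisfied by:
  {r: True, d: True}


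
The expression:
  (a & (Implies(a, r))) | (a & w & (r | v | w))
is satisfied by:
  {a: True, r: True, w: True}
  {a: True, r: True, w: False}
  {a: True, w: True, r: False}


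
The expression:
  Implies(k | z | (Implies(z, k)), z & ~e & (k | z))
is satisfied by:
  {z: True, e: False}


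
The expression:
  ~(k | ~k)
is never true.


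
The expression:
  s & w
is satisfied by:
  {w: True, s: True}


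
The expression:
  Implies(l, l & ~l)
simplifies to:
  ~l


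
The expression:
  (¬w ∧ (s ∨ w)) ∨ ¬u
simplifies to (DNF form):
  (s ∧ ¬w) ∨ ¬u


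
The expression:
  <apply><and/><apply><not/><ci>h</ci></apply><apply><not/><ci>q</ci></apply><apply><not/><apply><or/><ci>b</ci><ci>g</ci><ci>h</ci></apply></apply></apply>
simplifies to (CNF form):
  <apply><and/><apply><not/><ci>b</ci></apply><apply><not/><ci>g</ci></apply><apply><not/><ci>h</ci></apply><apply><not/><ci>q</ci></apply></apply>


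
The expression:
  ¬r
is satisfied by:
  {r: False}


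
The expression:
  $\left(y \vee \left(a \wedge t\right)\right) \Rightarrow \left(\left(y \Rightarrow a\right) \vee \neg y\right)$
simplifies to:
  $a \vee \neg y$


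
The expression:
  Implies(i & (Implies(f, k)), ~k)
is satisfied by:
  {k: False, i: False}
  {i: True, k: False}
  {k: True, i: False}


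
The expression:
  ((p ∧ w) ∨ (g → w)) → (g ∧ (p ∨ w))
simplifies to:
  g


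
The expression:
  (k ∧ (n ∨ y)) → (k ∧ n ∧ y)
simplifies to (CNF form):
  (n ∨ ¬k ∨ ¬n) ∧ (n ∨ ¬k ∨ ¬y) ∧ (y ∨ ¬k ∨ ¬n) ∧ (y ∨ ¬k ∨ ¬y)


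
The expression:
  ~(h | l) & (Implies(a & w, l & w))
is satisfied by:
  {h: False, l: False, w: False, a: False}
  {a: True, h: False, l: False, w: False}
  {w: True, h: False, l: False, a: False}


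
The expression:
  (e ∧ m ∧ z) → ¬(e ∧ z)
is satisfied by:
  {m: False, z: False, e: False}
  {e: True, m: False, z: False}
  {z: True, m: False, e: False}
  {e: True, z: True, m: False}
  {m: True, e: False, z: False}
  {e: True, m: True, z: False}
  {z: True, m: True, e: False}


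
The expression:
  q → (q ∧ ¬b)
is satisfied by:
  {q: False, b: False}
  {b: True, q: False}
  {q: True, b: False}


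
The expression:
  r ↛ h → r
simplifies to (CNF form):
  True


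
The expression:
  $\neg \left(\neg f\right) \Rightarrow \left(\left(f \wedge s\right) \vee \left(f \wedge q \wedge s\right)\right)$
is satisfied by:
  {s: True, f: False}
  {f: False, s: False}
  {f: True, s: True}


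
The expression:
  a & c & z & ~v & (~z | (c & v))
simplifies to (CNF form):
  False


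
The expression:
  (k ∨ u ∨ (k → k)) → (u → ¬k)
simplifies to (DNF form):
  ¬k ∨ ¬u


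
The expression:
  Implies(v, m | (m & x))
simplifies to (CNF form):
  m | ~v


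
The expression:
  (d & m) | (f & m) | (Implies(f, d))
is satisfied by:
  {d: True, m: True, f: False}
  {d: True, m: False, f: False}
  {m: True, d: False, f: False}
  {d: False, m: False, f: False}
  {f: True, d: True, m: True}
  {f: True, d: True, m: False}
  {f: True, m: True, d: False}


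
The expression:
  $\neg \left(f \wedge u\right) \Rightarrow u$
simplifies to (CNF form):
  $u$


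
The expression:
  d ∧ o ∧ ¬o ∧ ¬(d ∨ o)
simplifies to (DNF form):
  False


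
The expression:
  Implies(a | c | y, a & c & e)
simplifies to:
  (a | ~c) & (a | ~y) & (c | ~a) & (e | ~c)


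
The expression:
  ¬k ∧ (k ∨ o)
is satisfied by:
  {o: True, k: False}


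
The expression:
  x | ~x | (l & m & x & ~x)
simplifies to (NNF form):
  True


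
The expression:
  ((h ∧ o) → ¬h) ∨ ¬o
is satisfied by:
  {h: False, o: False}
  {o: True, h: False}
  {h: True, o: False}


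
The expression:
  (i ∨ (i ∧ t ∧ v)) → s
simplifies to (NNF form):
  s ∨ ¬i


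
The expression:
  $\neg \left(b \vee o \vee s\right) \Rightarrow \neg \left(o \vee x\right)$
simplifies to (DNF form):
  $b \vee o \vee s \vee \neg x$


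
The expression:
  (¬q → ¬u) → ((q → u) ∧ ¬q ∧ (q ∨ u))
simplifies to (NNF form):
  u ∧ ¬q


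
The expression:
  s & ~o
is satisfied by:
  {s: True, o: False}


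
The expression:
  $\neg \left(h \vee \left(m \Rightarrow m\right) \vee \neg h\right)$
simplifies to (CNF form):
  $\text{False}$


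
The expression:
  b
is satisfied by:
  {b: True}


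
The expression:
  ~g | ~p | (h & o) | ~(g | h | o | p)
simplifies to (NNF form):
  ~g | ~p | (h & o)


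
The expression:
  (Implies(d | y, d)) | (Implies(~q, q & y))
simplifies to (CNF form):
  d | q | ~y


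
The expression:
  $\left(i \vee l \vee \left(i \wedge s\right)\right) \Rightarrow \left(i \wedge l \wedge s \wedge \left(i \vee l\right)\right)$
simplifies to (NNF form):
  $\left(i \vee \neg l\right) \wedge \left(l \vee \neg i\right) \wedge \left(s \vee \neg l\right)$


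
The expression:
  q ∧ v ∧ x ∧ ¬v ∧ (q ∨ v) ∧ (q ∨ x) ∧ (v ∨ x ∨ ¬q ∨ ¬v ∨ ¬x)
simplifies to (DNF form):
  False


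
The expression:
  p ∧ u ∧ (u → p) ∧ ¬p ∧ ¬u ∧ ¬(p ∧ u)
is never true.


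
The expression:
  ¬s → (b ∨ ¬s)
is always true.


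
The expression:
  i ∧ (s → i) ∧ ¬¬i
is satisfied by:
  {i: True}


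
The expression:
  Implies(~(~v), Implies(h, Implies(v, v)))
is always true.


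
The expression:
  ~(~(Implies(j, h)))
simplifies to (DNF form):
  h | ~j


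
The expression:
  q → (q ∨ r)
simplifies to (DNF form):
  True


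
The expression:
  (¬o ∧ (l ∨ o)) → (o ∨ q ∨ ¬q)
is always true.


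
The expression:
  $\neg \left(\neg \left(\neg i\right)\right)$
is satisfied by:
  {i: False}


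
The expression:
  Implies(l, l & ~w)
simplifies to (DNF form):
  ~l | ~w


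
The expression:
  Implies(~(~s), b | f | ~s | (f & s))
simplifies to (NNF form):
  b | f | ~s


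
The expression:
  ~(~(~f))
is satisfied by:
  {f: False}


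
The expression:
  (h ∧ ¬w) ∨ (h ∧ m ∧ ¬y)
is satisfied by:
  {m: True, h: True, y: False, w: False}
  {h: True, m: False, y: False, w: False}
  {m: True, h: True, y: True, w: False}
  {h: True, y: True, m: False, w: False}
  {w: True, h: True, m: True, y: False}


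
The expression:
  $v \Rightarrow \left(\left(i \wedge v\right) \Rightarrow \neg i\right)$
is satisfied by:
  {v: False, i: False}
  {i: True, v: False}
  {v: True, i: False}


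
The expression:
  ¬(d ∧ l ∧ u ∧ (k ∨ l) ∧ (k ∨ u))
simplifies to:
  ¬d ∨ ¬l ∨ ¬u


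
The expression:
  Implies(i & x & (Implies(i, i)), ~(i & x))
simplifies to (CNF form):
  ~i | ~x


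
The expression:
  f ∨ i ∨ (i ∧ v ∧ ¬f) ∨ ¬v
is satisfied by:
  {i: True, f: True, v: False}
  {i: True, f: False, v: False}
  {f: True, i: False, v: False}
  {i: False, f: False, v: False}
  {i: True, v: True, f: True}
  {i: True, v: True, f: False}
  {v: True, f: True, i: False}


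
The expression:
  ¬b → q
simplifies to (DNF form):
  b ∨ q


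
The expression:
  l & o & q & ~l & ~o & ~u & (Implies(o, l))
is never true.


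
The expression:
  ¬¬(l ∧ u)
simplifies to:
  l ∧ u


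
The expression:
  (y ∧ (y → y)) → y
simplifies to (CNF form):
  True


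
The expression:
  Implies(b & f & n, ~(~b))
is always true.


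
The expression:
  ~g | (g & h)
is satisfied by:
  {h: True, g: False}
  {g: False, h: False}
  {g: True, h: True}


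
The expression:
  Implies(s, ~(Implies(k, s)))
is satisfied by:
  {s: False}


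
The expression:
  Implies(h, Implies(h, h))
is always true.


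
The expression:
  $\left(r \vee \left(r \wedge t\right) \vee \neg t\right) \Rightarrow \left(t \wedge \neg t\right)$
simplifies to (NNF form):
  $t \wedge \neg r$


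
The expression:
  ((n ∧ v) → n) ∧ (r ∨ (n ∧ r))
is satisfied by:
  {r: True}


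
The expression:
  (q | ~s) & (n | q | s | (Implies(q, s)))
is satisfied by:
  {q: True, s: False}
  {s: False, q: False}
  {s: True, q: True}


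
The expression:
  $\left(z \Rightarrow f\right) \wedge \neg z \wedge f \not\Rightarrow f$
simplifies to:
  $\text{False}$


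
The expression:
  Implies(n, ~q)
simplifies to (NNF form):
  ~n | ~q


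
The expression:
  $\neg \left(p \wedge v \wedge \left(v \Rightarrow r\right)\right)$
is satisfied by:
  {p: False, v: False, r: False}
  {r: True, p: False, v: False}
  {v: True, p: False, r: False}
  {r: True, v: True, p: False}
  {p: True, r: False, v: False}
  {r: True, p: True, v: False}
  {v: True, p: True, r: False}


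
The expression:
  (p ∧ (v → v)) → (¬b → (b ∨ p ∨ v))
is always true.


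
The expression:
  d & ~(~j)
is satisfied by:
  {j: True, d: True}


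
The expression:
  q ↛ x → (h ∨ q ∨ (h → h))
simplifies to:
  True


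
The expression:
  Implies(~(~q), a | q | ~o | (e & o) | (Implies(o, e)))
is always true.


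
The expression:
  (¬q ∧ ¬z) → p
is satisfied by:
  {q: True, z: True, p: True}
  {q: True, z: True, p: False}
  {q: True, p: True, z: False}
  {q: True, p: False, z: False}
  {z: True, p: True, q: False}
  {z: True, p: False, q: False}
  {p: True, z: False, q: False}


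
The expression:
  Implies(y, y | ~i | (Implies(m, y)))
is always true.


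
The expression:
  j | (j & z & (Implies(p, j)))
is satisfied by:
  {j: True}


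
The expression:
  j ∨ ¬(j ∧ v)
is always true.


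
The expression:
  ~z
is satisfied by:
  {z: False}


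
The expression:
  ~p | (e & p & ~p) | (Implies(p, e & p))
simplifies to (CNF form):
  e | ~p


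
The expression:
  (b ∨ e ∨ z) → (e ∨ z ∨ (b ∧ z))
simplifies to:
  e ∨ z ∨ ¬b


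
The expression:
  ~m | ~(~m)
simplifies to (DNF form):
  True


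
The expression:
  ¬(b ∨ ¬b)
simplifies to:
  False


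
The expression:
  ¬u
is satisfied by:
  {u: False}


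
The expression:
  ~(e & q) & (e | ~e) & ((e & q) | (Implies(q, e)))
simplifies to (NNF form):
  ~q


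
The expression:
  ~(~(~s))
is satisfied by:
  {s: False}


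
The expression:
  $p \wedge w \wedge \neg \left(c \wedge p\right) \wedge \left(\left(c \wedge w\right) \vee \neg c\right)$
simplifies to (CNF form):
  $p \wedge w \wedge \neg c$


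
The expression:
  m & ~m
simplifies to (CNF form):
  False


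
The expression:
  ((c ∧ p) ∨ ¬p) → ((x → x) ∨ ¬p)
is always true.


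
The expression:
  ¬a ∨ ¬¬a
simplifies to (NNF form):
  True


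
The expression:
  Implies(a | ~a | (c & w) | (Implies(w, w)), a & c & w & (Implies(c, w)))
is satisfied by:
  {a: True, c: True, w: True}


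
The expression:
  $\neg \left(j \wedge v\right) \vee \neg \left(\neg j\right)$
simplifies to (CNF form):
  $\text{True}$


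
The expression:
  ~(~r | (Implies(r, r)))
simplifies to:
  False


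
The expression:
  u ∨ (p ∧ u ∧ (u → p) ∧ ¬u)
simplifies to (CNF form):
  u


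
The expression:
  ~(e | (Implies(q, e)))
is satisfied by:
  {q: True, e: False}


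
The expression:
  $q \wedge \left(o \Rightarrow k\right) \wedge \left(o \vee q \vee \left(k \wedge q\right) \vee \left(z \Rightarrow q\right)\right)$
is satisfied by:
  {q: True, k: True, o: False}
  {q: True, o: False, k: False}
  {q: True, k: True, o: True}


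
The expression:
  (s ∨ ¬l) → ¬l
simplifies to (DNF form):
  ¬l ∨ ¬s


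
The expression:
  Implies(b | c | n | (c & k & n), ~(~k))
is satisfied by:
  {k: True, b: False, c: False, n: False}
  {n: True, k: True, b: False, c: False}
  {k: True, c: True, b: False, n: False}
  {n: True, k: True, c: True, b: False}
  {k: True, b: True, c: False, n: False}
  {k: True, n: True, b: True, c: False}
  {k: True, c: True, b: True, n: False}
  {n: True, k: True, c: True, b: True}
  {n: False, b: False, c: False, k: False}


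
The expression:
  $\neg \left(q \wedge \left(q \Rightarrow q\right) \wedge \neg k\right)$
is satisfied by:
  {k: True, q: False}
  {q: False, k: False}
  {q: True, k: True}


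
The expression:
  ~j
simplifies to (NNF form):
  ~j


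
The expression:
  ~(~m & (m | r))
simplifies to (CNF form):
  m | ~r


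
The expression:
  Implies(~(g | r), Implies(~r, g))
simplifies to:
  g | r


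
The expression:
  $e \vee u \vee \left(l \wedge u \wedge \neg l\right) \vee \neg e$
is always true.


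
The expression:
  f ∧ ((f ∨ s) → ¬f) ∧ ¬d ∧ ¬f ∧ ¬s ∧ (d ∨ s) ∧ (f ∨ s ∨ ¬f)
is never true.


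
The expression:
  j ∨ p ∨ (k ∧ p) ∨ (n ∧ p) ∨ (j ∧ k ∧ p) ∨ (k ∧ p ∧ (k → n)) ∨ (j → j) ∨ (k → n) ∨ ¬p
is always true.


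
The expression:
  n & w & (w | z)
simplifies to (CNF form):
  n & w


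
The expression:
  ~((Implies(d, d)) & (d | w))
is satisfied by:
  {d: False, w: False}


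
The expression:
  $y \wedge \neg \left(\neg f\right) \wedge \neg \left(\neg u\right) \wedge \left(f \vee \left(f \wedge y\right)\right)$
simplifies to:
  $f \wedge u \wedge y$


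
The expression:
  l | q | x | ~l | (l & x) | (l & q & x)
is always true.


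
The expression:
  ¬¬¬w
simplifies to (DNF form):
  ¬w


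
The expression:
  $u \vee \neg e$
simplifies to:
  $u \vee \neg e$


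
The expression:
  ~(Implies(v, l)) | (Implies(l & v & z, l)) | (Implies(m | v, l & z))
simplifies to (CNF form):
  True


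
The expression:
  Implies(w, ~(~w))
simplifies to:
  True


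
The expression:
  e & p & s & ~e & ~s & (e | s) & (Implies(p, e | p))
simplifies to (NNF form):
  False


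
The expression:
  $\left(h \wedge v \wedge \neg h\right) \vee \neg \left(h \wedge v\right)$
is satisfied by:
  {h: False, v: False}
  {v: True, h: False}
  {h: True, v: False}


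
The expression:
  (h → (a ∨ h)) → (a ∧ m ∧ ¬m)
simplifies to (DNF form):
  False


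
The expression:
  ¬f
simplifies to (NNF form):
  ¬f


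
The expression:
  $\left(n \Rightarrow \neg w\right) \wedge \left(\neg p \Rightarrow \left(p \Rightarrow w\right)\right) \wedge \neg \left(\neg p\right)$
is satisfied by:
  {p: True, w: False, n: False}
  {p: True, n: True, w: False}
  {p: True, w: True, n: False}


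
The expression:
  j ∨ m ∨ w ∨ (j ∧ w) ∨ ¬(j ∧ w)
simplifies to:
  True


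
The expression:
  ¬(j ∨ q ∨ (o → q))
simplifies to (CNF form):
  o ∧ ¬j ∧ ¬q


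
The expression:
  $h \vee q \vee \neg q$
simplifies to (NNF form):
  $\text{True}$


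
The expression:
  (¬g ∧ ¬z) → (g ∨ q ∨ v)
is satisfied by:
  {g: True, q: True, v: True, z: True}
  {g: True, q: True, v: True, z: False}
  {g: True, q: True, z: True, v: False}
  {g: True, q: True, z: False, v: False}
  {g: True, v: True, z: True, q: False}
  {g: True, v: True, z: False, q: False}
  {g: True, v: False, z: True, q: False}
  {g: True, v: False, z: False, q: False}
  {q: True, v: True, z: True, g: False}
  {q: True, v: True, z: False, g: False}
  {q: True, z: True, v: False, g: False}
  {q: True, z: False, v: False, g: False}
  {v: True, z: True, q: False, g: False}
  {v: True, q: False, z: False, g: False}
  {z: True, q: False, v: False, g: False}
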